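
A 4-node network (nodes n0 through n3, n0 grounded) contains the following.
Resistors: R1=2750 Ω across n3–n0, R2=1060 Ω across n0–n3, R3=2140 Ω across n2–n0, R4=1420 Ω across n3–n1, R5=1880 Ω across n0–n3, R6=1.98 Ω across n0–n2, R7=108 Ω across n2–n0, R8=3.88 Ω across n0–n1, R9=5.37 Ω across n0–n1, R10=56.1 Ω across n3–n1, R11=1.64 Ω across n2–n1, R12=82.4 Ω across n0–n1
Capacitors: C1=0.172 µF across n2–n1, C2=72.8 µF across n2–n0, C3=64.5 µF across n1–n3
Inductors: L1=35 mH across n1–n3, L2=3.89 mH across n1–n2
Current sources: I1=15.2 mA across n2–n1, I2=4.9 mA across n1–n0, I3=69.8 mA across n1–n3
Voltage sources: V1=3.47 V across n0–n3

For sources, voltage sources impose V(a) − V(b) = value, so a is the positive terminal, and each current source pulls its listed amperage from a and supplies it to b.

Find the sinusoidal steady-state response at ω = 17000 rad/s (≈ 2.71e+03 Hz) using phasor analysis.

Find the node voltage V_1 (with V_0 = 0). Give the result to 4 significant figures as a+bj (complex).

Element admittances at ω=17000 rad/s:
  Y(R1) = 0.0003636+0.000j S between n3,n0
  Y(R2) = 0.0009434+0.000j S between n0,n3
  Y(R3) = 0.0004673+0.000j S between n2,n0
  Y(R4) = 0.0007042+0.000j S between n3,n1
  Y(C1) = 0.000+0.002924j S between n2,n1
  Y(L1) = 0.000-0.001681j S between n1,n3
  Y(R5) = 0.0005319+0.000j S between n0,n3
  Y(R6) = 0.5051+0.000j S between n0,n2
  Y(R7) = 0.009259+0.000j S between n2,n0
  Y(R8) = 0.2577+0.000j S between n0,n1
  I1: injects 0.0152 A into n1 (from n2)
  I2: injects 0.0049 A into n0 (from n1)
  Y(R9) = 0.1862+0.000j S between n0,n1
  I3: injects 0.0698 A into n3 (from n1)
  Y(R10) = 0.01783+0.000j S between n3,n1
  Y(R11) = 0.6098+0.000j S between n2,n1
  Y(L2) = 0.000-0.01512j S between n1,n2
  Y(C2) = 0.000+1.238j S between n2,n0
  Y(R12) = 0.01214+0.000j S between n0,n1
  Y(C3) = 0.000+1.097j S between n1,n3
  V1: constraint V(n0)−V(n3) = 3.47
Assemble and solve the 4×4 MNA system:
  V(n1)=-1.987-1.388j  V(n2)=-0.8698+0.2166j  V(n3)=-3.470+0.000j
  i(V1)=-1.624-1.598j

-1.987-1.388j V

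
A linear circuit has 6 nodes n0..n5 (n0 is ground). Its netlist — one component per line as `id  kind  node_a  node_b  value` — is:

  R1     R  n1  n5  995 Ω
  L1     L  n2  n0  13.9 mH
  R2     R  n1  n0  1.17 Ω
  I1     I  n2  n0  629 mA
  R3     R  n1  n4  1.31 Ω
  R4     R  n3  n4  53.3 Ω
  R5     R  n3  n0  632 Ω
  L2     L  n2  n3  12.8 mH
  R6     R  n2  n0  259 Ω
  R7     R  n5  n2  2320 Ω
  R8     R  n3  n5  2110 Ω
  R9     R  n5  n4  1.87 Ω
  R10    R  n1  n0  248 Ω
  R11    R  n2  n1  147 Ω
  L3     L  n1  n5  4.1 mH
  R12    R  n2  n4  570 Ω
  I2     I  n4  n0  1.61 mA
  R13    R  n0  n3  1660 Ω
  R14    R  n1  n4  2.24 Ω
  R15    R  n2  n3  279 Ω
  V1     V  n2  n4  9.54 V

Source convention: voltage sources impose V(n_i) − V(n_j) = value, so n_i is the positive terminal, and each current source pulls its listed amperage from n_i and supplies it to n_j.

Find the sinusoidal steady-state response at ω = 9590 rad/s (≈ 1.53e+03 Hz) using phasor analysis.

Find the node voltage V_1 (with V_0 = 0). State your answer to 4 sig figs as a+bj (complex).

-0.7744+0.07656j V

Apply KCL at each of the 5 non-ground nodes and solve the resulting linear system.
Node n1: branches {R1, R2, R3, R10, R11, L3, R14} → V_1 = -0.7744+0.07656j
Node n2: branches {L1, I1, L2, R6, R7, R11, R12, R15, V1} → V_2 = 8.166+0.1183j
Node n3: branches {R4, R5, L2, R8, R13, R15} → V_3 = 0.8896-2.263j
Node n4: branches {R3, R4, R9, R12, I2, R14, V1} → V_4 = -1.374+0.1183j
Node n5: branches {R1, R7, R8, R9, L3} → V_5 = -1.364+0.08816j
Source currents: i(V1)=-0.7886+0.1112j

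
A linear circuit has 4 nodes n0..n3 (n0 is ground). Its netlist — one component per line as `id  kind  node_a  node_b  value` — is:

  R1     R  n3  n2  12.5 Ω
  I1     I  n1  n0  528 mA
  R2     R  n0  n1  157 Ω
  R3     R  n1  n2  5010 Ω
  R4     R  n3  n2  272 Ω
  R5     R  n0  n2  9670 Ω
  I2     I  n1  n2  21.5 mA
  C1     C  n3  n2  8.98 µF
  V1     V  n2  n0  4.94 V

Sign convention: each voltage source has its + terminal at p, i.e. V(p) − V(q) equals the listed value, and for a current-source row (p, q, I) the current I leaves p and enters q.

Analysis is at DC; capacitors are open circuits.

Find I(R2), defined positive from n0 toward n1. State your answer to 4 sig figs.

0.5318 A

Apply KCL at each of the 3 non-ground nodes and solve the resulting linear system.
Node n1: branches {I1, R2, R3, I2} → V_1 = -83.50
Node n2: branches {R1, R3, R4, R5, I2, C1, V1} → V_2 = 4.940
Node n3: branches {R1, R4, C1} → V_3 = 4.940
Source currents: i(V1)=0.003336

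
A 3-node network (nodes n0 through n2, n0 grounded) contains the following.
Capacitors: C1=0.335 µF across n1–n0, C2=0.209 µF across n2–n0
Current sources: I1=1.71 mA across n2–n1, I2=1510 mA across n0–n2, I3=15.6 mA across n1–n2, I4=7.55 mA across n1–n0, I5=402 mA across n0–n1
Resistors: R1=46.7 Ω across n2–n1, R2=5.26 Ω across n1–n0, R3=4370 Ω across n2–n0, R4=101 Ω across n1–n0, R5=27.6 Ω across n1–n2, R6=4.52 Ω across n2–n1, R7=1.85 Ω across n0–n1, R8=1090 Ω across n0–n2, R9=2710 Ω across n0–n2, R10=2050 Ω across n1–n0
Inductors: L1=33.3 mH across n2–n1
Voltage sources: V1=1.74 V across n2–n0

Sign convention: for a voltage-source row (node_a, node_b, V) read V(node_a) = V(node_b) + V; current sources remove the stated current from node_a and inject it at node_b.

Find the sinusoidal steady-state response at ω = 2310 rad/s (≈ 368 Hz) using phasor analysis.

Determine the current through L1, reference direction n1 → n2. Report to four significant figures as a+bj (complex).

-0.0001560+0.01158j A

MNA unknowns: 2 node voltages V₁..V_2 plus 1 source current (V1)
C1: Y=0.000+0.0007739j on G[1,0]
I1: z[2]−=0.00171, z[1]+=0.00171
R1: Y=0.02141+0.000j on G[2,1]
R2: Y=0.1901+0.000j on G[1,0]
I2: z[0]−=1.51, z[2]+=1.51
R3: Y=0.0002288+0.000j on G[2,0]
R4: Y=0.009901+0.000j on G[1,0]
I3: z[1]−=0.0156, z[2]+=0.0156
R5: Y=0.03623+0.000j on G[1,2]
I4: z[1]−=0.00755, z[0]+=0.00755
R6: Y=0.2212+0.000j on G[2,1]
R7: Y=0.5405+0.000j on G[0,1]
R8: Y=0.0009174+0.000j on G[0,2]
R9: Y=0.0003690+0.000j on G[0,2]
C2: Y=0.000+0.0004828j on G[2,0]
R10: Y=0.0004878+0.000j on G[1,0]
L1: Y=0.000-0.01300j on G[2,1]
I5: z[0]−=0.402, z[1]+=0.402
V1: row V2−V0=1.74, i_V1 at 2,0
solve → V1=0.8490-0.01200j, V2=1.740+0.000j
aux → i_V1=1.273+0.007396j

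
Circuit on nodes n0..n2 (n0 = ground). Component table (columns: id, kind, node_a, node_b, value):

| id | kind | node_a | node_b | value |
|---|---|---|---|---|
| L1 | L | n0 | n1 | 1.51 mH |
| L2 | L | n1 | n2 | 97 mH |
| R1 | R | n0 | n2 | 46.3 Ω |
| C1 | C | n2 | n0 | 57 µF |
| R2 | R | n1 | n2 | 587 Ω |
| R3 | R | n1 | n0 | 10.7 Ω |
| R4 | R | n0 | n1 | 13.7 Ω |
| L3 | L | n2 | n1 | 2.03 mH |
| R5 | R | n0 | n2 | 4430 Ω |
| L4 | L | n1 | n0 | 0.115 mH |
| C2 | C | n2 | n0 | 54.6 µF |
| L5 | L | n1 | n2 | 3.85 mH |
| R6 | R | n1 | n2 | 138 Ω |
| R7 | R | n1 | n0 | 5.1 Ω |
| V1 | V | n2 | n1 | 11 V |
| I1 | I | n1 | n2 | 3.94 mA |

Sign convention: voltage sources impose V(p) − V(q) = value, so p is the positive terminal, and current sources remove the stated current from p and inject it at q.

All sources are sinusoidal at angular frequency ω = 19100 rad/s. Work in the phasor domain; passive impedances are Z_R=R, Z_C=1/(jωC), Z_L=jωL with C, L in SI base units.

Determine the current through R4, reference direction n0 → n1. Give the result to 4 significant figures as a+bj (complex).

Element admittances at ω=19100 rad/s:
  Y(L1) = 0.000-0.03467j S between n0,n1
  Y(L2) = 0.000-0.0005398j S between n1,n2
  Y(R1) = 0.02160+0.000j S between n0,n2
  Y(C1) = 0.000+1.089j S between n2,n0
  Y(R2) = 0.001704+0.000j S between n1,n2
  Y(R3) = 0.09346+0.000j S between n1,n0
  Y(R4) = 0.07299+0.000j S between n0,n1
  Y(L3) = 0.000-0.02579j S between n2,n1
  Y(R5) = 0.0002257+0.000j S between n0,n2
  Y(L4) = 0.000-0.4553j S between n1,n0
  Y(C2) = 0.000+1.043j S between n2,n0
  Y(L5) = 0.000-0.01360j S between n1,n2
  Y(R6) = 0.007246+0.000j S between n1,n2
  Y(R7) = 0.1961+0.000j S between n1,n0
  V1: constraint V(n2)−V(n1) = 11
  I1: injects 0.00394 A into n2 (from n1)
Assemble and solve the 3×3 MNA system:
  V(n1)=-13.57-3.032j  V(n2)=-2.573-3.032j
  i(V1)=-6.501+5.990j

0.9907+0.2213j A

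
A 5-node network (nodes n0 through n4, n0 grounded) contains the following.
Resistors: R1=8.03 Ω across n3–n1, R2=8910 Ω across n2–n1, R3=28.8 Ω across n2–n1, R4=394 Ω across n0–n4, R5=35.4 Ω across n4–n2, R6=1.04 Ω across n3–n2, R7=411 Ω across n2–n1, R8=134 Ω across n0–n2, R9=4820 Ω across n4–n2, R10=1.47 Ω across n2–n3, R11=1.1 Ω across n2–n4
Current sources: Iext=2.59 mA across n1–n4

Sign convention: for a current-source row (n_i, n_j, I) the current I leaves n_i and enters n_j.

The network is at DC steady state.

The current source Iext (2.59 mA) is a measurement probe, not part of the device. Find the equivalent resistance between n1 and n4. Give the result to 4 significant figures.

Element admittances at DC:
  Y(R1) = 0.1245 S between n3,n1
  Y(R2) = 0.0001122 S between n2,n1
  Y(R3) = 0.03472 S between n2,n1
  Y(R4) = 0.002538 S between n0,n4
  Y(R5) = 0.02825 S between n4,n2
  Y(R6) = 0.9615 S between n3,n2
  Y(R7) = 0.002433 S between n2,n1
  Y(R8) = 0.007463 S between n0,n2
  Y(R9) = 0.0002075 S between n4,n2
  Y(R10) = 0.6803 S between n2,n3
  Y(R11) = 0.9091 S between n2,n4
  Iext: injects 0.00259 A into n4 (from n1)
Assemble and solve the 4×4 MNA system:
  V(n1)=-0.01763  V(n2)=-0.0006997  V(n3)=-0.001893  V(n4)=0.002057

R_eq = 7.600 Ω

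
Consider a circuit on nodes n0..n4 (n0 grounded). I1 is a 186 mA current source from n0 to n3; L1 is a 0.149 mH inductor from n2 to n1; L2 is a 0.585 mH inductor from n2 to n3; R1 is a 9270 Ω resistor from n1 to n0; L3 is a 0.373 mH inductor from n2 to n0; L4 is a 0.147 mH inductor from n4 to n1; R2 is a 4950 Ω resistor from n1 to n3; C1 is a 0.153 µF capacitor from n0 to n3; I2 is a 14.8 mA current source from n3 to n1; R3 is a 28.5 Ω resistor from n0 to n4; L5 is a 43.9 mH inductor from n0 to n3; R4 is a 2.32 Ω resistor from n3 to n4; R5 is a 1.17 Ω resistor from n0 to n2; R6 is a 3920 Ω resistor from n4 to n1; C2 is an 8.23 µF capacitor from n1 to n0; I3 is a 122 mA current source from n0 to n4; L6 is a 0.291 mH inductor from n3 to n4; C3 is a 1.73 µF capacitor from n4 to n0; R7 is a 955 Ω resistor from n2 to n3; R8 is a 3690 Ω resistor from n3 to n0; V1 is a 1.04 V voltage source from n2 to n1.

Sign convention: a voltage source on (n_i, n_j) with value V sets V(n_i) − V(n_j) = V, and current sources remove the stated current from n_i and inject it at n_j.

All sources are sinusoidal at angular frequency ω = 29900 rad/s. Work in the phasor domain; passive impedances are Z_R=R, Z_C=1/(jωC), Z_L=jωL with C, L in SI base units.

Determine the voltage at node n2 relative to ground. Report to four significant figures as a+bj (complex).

Element admittances at ω=29900 rad/s:
  I1: injects 0.186 A into n3 (from n0)
  Y(L1) = 0.000-0.2245j S between n2,n1
  Y(L2) = 0.000-0.05717j S between n2,n3
  Y(R1) = 0.0001079+0.000j S between n1,n0
  Y(L3) = 0.000-0.08966j S between n2,n0
  Y(L4) = 0.000-0.2275j S between n4,n1
  Y(R2) = 0.0002020+0.000j S between n1,n3
  Y(C1) = 0.000+0.004575j S between n0,n3
  I2: injects 0.0148 A into n1 (from n3)
  Y(R3) = 0.03509+0.000j S between n0,n4
  Y(L5) = 0.000-0.0007618j S between n0,n3
  Y(R4) = 0.4310+0.000j S between n3,n4
  Y(R5) = 0.8547+0.000j S between n0,n2
  Y(R6) = 0.0002551+0.000j S between n4,n1
  Y(C2) = 0.000+0.2461j S between n1,n0
  I3: injects 0.122 A into n4 (from n0)
  Y(L6) = 0.000-0.1149j S between n3,n4
  Y(C3) = 0.000+0.05173j S between n4,n0
  Y(R7) = 0.001047+0.000j S between n2,n3
  Y(R8) = 0.0002710+0.000j S between n3,n0
  V1: constraint V(n2)−V(n1) = 1.04
Assemble and solve the 5×5 MNA system:
  V(n1)=-0.5427+0.1594j  V(n2)=0.4973+0.1594j  V(n3)=0.007872+1.508j  V(n4)=-0.2266+1.515j
  i(V1)=-0.3628+0.1712j

0.4973+0.1594j V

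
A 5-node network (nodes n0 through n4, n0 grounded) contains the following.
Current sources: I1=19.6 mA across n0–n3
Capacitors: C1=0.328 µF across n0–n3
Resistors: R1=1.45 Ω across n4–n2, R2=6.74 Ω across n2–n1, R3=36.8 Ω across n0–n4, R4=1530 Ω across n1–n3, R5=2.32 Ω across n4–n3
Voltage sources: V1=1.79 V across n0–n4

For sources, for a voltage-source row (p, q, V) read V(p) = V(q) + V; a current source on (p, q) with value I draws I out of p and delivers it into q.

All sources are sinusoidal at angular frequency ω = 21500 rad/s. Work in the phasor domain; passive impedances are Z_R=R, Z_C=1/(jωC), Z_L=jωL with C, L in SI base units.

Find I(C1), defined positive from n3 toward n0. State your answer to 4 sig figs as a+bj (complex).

Apply KCL at each of the 4 non-ground nodes and solve the resulting linear system.
Node n1: branches {R2, R4} → V_1 = -1.790+0.0001517j
Node n2: branches {R1, R2} → V_2 = -1.790+2.686e-05j
Node n3: branches {I1, C1, R4, R5} → V_3 = -1.744+0.02849j
Node n4: branches {R1, R3, R5, V1} → V_4 = -1.790+0.000j
Source currents: i(V1)=-0.06844-0.01230j

-0.0002009-0.01230j A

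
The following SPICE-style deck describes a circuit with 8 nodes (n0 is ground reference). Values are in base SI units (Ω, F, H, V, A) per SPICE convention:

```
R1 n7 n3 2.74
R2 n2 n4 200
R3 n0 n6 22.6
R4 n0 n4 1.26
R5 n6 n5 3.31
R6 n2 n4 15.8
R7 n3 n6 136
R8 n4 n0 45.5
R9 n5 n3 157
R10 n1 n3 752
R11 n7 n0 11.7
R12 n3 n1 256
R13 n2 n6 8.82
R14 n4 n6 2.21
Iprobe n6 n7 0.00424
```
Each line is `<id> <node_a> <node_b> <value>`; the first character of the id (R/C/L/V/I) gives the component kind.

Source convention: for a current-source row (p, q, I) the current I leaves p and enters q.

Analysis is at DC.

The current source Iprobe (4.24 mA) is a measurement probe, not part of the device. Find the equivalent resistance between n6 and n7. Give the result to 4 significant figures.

Apply KCL at each of the 7 non-ground nodes and solve the resulting linear system.
Node n1: branches {R10, R12} → V_1 = 0.03981
Node n2: branches {R2, R6, R13} → V_2 = -0.007744
Node n3: branches {R1, R7, R9, R10, R12} → V_3 = 0.03981
Node n4: branches {R2, R4, R6, R8, R14} → V_4 = -0.003818
Node n5: branches {R5, R9} → V_5 = -0.009078
Node n6: branches {R3, R5, R7, R13, R14, Iprobe} → V_6 = -0.01011
Node n7: branches {R1, R11, Iprobe} → V_7 = 0.04167

R_eq = 12.21 Ω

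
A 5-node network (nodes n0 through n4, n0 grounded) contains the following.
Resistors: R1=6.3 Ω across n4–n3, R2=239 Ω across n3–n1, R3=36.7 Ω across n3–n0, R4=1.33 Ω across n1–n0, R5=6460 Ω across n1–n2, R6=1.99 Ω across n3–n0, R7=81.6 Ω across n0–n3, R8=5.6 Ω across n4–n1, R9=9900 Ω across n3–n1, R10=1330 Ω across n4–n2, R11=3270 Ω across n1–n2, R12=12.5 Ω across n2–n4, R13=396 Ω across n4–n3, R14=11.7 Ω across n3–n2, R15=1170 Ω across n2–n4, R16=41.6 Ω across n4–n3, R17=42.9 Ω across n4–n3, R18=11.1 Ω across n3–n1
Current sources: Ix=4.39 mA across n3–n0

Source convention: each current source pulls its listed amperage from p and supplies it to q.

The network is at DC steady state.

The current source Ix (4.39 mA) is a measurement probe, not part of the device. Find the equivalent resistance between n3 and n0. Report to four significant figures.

MNA unknowns: 4 node voltages V₁..V_4
R1: Y=0.1587 on G[4,3]
R2: Y=0.004184 on G[3,1]
R3: Y=0.02725 on G[3,0]
R4: Y=0.7519 on G[1,0]
R5: Y=0.0001548 on G[1,2]
R6: Y=0.5025 on G[3,0]
R7: Y=0.01225 on G[0,3]
R8: Y=0.1786 on G[4,1]
R9: Y=0.0001010 on G[3,1]
R10: Y=0.0007519 on G[4,2]
R11: Y=0.0003058 on G[1,2]
R12: Y=0.08000 on G[2,4]
R13: Y=0.002525 on G[4,3]
R14: Y=0.08547 on G[3,2]
R15: Y=0.0008547 on G[2,4]
R16: Y=0.02404 on G[4,3]
R17: Y=0.02331 on G[4,3]
R18: Y=0.09009 on G[3,1]
Ix: z[3]−=0.00439, z[0]+=0.00439
solve → V1=-0.001313, V2=-0.005256, V3=-0.006278, V4=-0.004209

R_eq = 1.430 Ω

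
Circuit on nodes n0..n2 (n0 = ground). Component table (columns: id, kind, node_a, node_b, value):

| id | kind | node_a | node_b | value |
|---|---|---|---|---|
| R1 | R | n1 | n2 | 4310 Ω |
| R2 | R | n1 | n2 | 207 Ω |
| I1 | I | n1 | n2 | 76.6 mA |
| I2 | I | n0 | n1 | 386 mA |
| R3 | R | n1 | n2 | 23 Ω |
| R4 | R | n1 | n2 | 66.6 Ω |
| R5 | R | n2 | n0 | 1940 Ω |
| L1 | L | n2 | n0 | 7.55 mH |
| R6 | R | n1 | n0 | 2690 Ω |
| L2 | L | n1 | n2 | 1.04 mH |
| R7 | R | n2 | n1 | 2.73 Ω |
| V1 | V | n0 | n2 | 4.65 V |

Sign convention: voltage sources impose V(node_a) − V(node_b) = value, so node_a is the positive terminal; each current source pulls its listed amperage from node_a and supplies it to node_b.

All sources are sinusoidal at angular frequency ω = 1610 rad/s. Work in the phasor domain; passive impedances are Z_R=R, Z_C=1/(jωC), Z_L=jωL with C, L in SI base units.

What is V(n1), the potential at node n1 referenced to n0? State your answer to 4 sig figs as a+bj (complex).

-4.403+0.3430j V

Element admittances at ω=1610 rad/s:
  Y(R1) = 0.0002320+0.000j S between n1,n2
  Y(R2) = 0.004831+0.000j S between n1,n2
  I1: injects 0.0766 A into n2 (from n1)
  I2: injects 0.386 A into n1 (from n0)
  Y(R3) = 0.04348+0.000j S between n1,n2
  Y(R4) = 0.01502+0.000j S between n1,n2
  Y(R5) = 0.0005155+0.000j S between n2,n0
  Y(L1) = 0.000-0.08227j S between n2,n0
  Y(R6) = 0.0003717+0.000j S between n1,n0
  Y(L2) = 0.000-0.5972j S between n1,n2
  Y(R7) = 0.3663+0.000j S between n2,n1
  V1: constraint V(n0)−V(n2) = 4.65
Assemble and solve the 3×3 MNA system:
  V(n1)=-4.403+0.3430j  V(n2)=-4.650+0.000j
  i(V1)=-0.3900+0.3827j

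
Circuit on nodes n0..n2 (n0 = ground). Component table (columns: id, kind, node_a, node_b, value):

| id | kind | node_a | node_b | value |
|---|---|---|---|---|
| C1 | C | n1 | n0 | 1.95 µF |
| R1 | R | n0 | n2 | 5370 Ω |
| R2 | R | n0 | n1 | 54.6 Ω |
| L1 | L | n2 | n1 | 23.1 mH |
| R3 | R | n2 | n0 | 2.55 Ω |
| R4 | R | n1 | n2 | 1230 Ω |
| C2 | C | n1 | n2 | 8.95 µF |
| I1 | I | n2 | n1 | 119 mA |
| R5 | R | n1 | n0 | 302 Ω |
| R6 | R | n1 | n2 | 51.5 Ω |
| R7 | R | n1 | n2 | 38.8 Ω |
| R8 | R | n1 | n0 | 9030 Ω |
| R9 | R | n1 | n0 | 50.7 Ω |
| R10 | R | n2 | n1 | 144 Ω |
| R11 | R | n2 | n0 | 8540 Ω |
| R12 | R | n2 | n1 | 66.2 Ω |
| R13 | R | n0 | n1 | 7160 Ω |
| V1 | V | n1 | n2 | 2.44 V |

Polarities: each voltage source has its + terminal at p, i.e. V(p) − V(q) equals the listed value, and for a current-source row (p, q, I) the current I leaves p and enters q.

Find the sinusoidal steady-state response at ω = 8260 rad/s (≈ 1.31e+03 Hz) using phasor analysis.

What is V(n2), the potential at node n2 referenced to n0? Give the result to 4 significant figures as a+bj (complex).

-0.2369-0.08175j V

Element admittances at ω=8260 rad/s:
  Y(C1) = 0.000+0.01611j S between n1,n0
  Y(R1) = 0.0001862+0.000j S between n0,n2
  Y(R2) = 0.01832+0.000j S between n0,n1
  Y(L1) = 0.000-0.005241j S between n2,n1
  Y(R3) = 0.3922+0.000j S between n2,n0
  Y(R4) = 0.0008130+0.000j S between n1,n2
  Y(C2) = 0.000+0.07393j S between n1,n2
  I1: injects 0.119 A into n1 (from n2)
  Y(R5) = 0.003311+0.000j S between n1,n0
  Y(R6) = 0.01942+0.000j S between n1,n2
  Y(R7) = 0.02577+0.000j S between n1,n2
  Y(R8) = 0.0001107+0.000j S between n1,n0
  Y(R9) = 0.01972+0.000j S between n1,n0
  Y(R10) = 0.006944+0.000j S between n2,n1
  Y(R11) = 0.0001171+0.000j S between n2,n0
  Y(R12) = 0.01511+0.000j S between n2,n1
  Y(R13) = 0.0001397+0.000j S between n0,n1
  V1: constraint V(n1)−V(n2) = 2.44
Assemble and solve the 3×3 MNA system:
  V(n1)=2.203-0.08175j  V(n2)=-0.2369-0.08175j
  i(V1)=-0.1400-0.1997j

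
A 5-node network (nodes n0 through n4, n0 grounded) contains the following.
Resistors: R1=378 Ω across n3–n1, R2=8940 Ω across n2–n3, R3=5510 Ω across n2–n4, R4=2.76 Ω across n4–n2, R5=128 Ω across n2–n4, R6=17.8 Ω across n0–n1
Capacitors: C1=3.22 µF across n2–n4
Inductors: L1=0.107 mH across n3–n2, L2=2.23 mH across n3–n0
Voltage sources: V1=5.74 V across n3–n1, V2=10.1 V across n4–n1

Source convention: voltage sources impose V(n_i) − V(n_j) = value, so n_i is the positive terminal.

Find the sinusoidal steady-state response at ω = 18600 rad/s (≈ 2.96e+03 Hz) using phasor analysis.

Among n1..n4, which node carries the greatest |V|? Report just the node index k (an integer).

Element admittances at ω=18600 rad/s:
  Y(R1) = 0.002646+0.000j S between n3,n1
  Y(R2) = 0.0001119+0.000j S between n2,n3
  Y(R3) = 0.0001815+0.000j S between n2,n4
  Y(C1) = 0.000+0.05989j S between n2,n4
  Y(L1) = 0.000-0.5025j S between n3,n2
  Y(R4) = 0.3623+0.000j S between n4,n2
  Y(R5) = 0.007812+0.000j S between n2,n4
  Y(R6) = 0.05618+0.000j S between n0,n1
  Y(L2) = 0.000-0.02411j S between n3,n0
  V1: constraint V(n3)−V(n1) = 5.74
  V2: constraint V(n4)−V(n1) = 10.1
Assemble and solve the 6×6 MNA system:
  V(n1)=-0.8927+2.080j  V(n2)=6.296+4.516j  V(n3)=4.847+2.080j  V(n4)=9.207+2.080j
  i(V1)=1.159-0.6107j  i(V2)=-1.224+0.7276j

4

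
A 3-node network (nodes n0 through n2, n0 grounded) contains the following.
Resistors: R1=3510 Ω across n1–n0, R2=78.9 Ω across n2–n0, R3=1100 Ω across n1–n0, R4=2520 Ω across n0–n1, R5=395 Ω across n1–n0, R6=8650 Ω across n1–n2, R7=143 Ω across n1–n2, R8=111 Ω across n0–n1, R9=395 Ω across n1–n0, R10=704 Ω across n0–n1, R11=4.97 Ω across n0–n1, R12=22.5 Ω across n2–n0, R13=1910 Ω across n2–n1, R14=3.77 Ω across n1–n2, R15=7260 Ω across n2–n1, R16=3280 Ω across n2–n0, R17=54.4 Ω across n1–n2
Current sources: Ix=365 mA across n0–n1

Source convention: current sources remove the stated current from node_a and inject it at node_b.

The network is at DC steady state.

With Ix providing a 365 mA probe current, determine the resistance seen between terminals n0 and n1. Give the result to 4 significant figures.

R_eq = 3.756 Ω

Element admittances at DC:
  Y(R1) = 0.0002849 S between n1,n0
  Y(R2) = 0.01267 S between n2,n0
  Y(R3) = 0.0009091 S between n1,n0
  Y(R4) = 0.0003968 S between n0,n1
  Y(R5) = 0.002532 S between n1,n0
  Y(R6) = 0.0001156 S between n1,n2
  Y(R7) = 0.006993 S between n1,n2
  Y(R8) = 0.009009 S between n0,n1
  Y(R9) = 0.002532 S between n1,n0
  Y(R10) = 0.001420 S between n0,n1
  Y(R11) = 0.2012 S between n0,n1
  Y(R12) = 0.04444 S between n2,n0
  Y(R13) = 0.0005236 S between n2,n1
  Y(R14) = 0.2653 S between n1,n2
  Y(R15) = 0.0001377 S between n2,n1
  Y(R16) = 0.0003049 S between n2,n0
  Y(R17) = 0.01838 S between n1,n2
  Ix: injects 0.365 A into n1 (from n0)
Assemble and solve the 2×2 MNA system:
  V(n1)=1.371  V(n2)=1.145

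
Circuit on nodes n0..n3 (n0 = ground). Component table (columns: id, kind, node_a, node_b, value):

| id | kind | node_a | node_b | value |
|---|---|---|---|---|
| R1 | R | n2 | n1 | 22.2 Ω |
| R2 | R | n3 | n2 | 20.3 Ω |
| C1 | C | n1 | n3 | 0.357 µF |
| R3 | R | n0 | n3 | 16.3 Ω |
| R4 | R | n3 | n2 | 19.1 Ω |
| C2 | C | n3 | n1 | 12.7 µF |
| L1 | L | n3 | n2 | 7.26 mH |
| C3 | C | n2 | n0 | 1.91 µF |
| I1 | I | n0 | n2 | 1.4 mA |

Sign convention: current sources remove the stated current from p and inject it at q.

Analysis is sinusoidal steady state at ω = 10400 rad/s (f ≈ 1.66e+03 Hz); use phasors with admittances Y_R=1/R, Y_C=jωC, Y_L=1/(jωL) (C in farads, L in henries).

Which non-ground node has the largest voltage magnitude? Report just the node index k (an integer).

2

Element admittances at ω=10400 rad/s:
  Y(R1) = 0.04505+0.000j S between n2,n1
  Y(R2) = 0.04926+0.000j S between n3,n2
  Y(C1) = 0.000+0.003713j S between n1,n3
  Y(R3) = 0.06135+0.000j S between n0,n3
  Y(R4) = 0.05236+0.000j S between n3,n2
  Y(C2) = 0.000+0.1321j S between n3,n1
  Y(L1) = 0.000-0.01324j S between n3,n2
  Y(C3) = 0.000+0.01986j S between n2,n0
  I1: injects 0.0014 A into n2 (from n0)
Assemble and solve the 3×3 MNA system:
  V(n1)=0.01846-0.01150j  V(n2)=0.02688-0.01247j  V(n3)=0.01878-0.008703j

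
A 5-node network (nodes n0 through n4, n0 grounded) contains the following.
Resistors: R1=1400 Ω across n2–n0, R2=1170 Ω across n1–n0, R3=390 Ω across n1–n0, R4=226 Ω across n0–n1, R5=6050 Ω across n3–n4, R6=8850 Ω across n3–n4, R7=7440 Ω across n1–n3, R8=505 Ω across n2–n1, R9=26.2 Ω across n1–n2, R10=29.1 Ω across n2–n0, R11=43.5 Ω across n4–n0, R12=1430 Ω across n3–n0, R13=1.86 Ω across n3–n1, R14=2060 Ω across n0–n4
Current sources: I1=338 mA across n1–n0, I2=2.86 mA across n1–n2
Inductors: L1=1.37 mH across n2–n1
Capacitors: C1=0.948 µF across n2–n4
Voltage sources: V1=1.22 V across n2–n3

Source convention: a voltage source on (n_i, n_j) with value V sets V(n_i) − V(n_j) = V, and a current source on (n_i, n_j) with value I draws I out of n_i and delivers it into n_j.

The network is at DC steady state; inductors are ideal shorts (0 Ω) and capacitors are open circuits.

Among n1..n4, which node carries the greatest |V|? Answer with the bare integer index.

3

MNA unknowns: 4 node voltages V₁..V_4 plus 2 source currents (L1, V1)
R1: Y=0.0007143 on G[2,0]
I1: z[1]−=0.338, z[0]+=0.338
R2: Y=0.0008547 on G[1,0]
R3: Y=0.002564 on G[1,0]
R4: Y=0.004425 on G[0,1]
R5: Y=0.0001653 on G[3,4]
R6: Y=0.0001130 on G[3,4]
R7: Y=0.0001344 on G[1,3]
R8: Y=0.001980 on G[2,1]
I2: z[1]−=0.00286, z[2]+=0.00286
R9: Y=0.03817 on G[1,2]
R10: Y=0.03436 on G[2,0]
R11: Y=0.02299 on G[4,0]
L1: row V2−V1=0, i_L1 at 2,1
R12: Y=0.0006993 on G[3,0]
C1: Y=0.000 on G[2,4]
R13: Y=0.5376 on G[3,1]
R14: Y=0.0004854 on G[0,4]
V1: row V2−V3=1.22, i_V1 at 2,3
solve → V1=-7.673, V2=-7.673, V3=-8.893, V4=-0.1042
aux → i_L1=0.9368, i_V1=-0.6647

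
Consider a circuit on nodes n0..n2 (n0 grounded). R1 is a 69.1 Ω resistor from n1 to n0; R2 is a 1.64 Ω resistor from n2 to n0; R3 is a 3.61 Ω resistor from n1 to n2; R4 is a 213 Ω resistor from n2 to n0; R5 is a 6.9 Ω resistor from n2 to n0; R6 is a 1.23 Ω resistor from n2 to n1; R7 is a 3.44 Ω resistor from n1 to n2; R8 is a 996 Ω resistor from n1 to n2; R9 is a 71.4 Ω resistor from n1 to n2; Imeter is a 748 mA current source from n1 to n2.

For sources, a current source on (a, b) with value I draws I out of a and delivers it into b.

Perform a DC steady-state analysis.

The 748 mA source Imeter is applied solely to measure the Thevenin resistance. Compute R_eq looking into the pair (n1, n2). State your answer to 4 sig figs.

Apply KCL at each of the 2 non-ground nodes and solve the resulting linear system.
Node n1: branches {R1, R3, R6, R7, R8, R9, Imeter} → V_1 = -0.5206
Node n2: branches {R2, R3, R4, R5, R6, R7, R8, R9, Imeter} → V_2 = 0.009921

R_eq = 0.7093 Ω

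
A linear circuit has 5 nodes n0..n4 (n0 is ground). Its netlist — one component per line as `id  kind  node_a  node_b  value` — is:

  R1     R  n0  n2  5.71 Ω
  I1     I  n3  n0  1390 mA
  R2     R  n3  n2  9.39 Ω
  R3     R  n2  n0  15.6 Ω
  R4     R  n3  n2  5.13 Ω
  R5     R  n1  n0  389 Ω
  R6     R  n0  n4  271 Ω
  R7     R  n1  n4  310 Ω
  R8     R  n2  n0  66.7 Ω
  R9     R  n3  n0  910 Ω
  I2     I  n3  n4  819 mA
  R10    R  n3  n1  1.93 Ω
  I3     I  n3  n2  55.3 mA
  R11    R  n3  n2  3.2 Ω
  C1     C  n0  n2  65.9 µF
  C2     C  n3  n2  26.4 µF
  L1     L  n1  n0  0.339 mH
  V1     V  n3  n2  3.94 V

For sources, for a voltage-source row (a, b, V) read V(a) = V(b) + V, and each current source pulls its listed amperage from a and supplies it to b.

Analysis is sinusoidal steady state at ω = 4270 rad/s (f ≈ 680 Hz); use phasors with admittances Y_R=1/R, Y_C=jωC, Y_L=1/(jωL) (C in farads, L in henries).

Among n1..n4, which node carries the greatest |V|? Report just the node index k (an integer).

4

Apply KCL at each of the 4 non-ground nodes and solve the resulting linear system.
Node n1: branches {R5, R7, R10, L1} → V_1 = -1.441+0.3754j
Node n2: branches {R1, R2, R3, R4, R8, I3, R11, C1, C2, V1} → V_2 = -5.630+2.300j
Node n3: branches {I1, R2, R4, R9, I2, R10, I3, R11, C2, V1} → V_3 = -1.690+2.300j
Node n4: branches {R6, R7, I2} → V_4 = 117.8+0.1751j
Source currents: i(V1)=-4.552-1.444j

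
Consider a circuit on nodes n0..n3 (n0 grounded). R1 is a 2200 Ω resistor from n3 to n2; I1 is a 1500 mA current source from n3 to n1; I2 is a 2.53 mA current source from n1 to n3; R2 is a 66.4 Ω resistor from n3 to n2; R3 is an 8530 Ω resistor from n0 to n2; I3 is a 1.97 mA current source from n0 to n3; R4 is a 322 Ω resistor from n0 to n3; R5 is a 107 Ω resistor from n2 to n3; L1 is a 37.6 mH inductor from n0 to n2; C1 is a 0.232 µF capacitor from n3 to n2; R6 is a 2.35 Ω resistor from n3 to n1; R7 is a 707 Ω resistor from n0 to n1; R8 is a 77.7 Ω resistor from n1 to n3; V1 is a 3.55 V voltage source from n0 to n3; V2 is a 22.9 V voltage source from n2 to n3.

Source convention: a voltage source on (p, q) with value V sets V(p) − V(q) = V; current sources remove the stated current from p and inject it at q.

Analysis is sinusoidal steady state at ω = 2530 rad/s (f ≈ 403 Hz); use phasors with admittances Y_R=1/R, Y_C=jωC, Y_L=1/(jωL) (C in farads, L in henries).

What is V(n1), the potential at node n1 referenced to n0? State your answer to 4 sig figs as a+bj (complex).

-0.1338+0.000j V

MNA unknowns: 3 node voltages V₁..V_3 plus 2 source currents (V1, V2)
R1: Y=0.0004545+0.000j on G[3,2]
I1: z[3]−=1.5, z[1]+=1.5
I2: z[1]−=0.00253, z[3]+=0.00253
R2: Y=0.01506+0.000j on G[3,2]
R3: Y=0.0001172+0.000j on G[0,2]
I3: z[0]−=0.00197, z[3]+=0.00197
R4: Y=0.003106+0.000j on G[0,3]
R5: Y=0.009346+0.000j on G[2,3]
L1: Y=0.000-0.01051j on G[0,2]
C1: Y=0.000+0.0005870j on G[3,2]
R6: Y=0.4255+0.000j on G[3,1]
R7: Y=0.001414+0.000j on G[0,1]
R8: Y=0.01287+0.000j on G[1,3]
V1: row V0−V3=3.55, i_V1 at 0,3
V2: row V2−V3=22.9, i_V2 at 2,3
solve → V1=-0.1338+0.000j, V2=19.35+0.000j, V3=-3.550+0.000j
aux → i_V1=-0.01092-0.2034j, i_V2=-0.5716+0.1900j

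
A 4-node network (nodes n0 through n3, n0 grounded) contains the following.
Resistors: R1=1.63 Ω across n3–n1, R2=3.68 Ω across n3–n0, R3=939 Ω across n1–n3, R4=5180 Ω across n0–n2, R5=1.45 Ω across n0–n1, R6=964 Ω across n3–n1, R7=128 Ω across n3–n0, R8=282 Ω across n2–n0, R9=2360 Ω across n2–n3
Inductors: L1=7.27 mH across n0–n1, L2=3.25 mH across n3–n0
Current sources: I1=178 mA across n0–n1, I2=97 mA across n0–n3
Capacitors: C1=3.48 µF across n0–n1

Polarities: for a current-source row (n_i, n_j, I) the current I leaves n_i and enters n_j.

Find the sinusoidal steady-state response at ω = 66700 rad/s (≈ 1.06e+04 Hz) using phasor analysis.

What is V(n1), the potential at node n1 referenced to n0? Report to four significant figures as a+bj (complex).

Apply KCL at each of the 3 non-ground nodes and solve the resulting linear system.
Node n1: branches {R1, L1, R3, R5, I1, C1, R6} → V_1 = 0.2601-0.06681j
Node n2: branches {R4, R8, R9} → V_2 = 0.02925-0.004524j
Node n3: branches {R1, R2, R3, L2, R6, R7, R9, I2} → V_3 = 0.2874-0.04444j

0.2601-0.06681j V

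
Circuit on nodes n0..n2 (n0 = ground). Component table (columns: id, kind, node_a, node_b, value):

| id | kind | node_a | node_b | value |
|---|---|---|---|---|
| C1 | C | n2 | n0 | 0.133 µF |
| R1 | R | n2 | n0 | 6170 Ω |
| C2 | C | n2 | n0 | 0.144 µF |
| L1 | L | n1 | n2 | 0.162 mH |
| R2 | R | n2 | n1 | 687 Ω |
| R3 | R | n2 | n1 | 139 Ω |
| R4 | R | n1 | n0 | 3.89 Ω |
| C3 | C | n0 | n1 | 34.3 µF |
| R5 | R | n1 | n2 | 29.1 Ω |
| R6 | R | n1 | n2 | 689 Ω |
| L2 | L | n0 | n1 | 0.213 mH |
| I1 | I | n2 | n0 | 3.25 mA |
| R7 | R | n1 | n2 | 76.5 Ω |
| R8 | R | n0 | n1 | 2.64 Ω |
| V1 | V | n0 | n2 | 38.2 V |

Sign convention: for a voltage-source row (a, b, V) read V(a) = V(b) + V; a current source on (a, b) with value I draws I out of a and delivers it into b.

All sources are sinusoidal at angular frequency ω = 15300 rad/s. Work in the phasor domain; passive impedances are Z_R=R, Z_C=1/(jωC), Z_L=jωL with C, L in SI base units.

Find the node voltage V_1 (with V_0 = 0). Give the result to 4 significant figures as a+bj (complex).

Apply KCL at each of the 2 non-ground nodes and solve the resulting linear system.
Node n1: branches {L1, R2, R3, R4, C3, R5, R6, L2, R7, R8} → V_1 = -8.508+19.95j
Node n2: branches {C1, R1, C2, L1, R2, R3, R5, R6, I1, R7, V1} → V_2 = -38.20+0.000j
Source currents: i(V1)=-9.761+10.67j

-8.508+19.95j V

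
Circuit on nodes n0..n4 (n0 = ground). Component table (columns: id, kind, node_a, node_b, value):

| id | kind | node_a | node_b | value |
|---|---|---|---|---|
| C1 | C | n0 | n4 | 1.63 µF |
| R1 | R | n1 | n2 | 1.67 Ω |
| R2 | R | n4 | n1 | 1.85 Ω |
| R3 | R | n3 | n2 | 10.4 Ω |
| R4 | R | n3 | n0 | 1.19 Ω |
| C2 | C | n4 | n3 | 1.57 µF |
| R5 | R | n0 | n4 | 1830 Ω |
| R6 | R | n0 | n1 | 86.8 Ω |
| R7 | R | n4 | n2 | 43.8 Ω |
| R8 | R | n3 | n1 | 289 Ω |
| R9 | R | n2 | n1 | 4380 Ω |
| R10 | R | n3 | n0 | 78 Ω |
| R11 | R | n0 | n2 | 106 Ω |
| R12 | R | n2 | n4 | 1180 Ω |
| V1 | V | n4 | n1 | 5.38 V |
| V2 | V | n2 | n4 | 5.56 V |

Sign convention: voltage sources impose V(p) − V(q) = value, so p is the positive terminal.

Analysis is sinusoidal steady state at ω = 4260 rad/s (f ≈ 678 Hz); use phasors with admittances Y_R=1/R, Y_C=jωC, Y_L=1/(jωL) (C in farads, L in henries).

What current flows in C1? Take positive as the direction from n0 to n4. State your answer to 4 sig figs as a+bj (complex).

0.003316+0.02801j A

Apply KCL at each of the 4 non-ground nodes and solve the resulting linear system.
Node n1: branches {R1, R2, R6, R8, R9, V1} → V_1 = -9.413+0.4775j
Node n2: branches {R1, R3, R7, R9, R11, R12, V2} → V_2 = 1.527+0.4775j
Node n3: branches {R3, R4, C2, R8, R10} → V_3 = 0.1167+0.02079j
Node n4: branches {C1, R2, C2, R5, R7, R12, V1, V2} → V_4 = -4.033+0.4775j
Source currents: i(V1)=-9.603+0.007081j, i(V2)=-6.835-0.04842j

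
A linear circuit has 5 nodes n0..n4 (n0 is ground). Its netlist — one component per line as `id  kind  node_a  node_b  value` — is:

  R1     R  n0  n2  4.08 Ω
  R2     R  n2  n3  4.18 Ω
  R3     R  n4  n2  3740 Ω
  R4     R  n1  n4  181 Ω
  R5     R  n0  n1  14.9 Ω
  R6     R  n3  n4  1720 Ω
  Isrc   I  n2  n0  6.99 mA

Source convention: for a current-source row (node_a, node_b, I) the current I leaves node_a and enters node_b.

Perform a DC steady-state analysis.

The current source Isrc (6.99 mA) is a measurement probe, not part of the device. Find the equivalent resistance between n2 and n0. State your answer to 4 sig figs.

R_eq = 4.068 Ω

MNA unknowns: 4 node voltages V₁..V_4
R1: Y=0.2451 on G[0,2]
R2: Y=0.2392 on G[2,3]
R3: Y=0.0002674 on G[4,2]
R4: Y=0.005525 on G[1,4]
R5: Y=0.06711 on G[0,1]
R6: Y=0.0005814 on G[3,4]
Isrc: z[2]−=0.00699, z[0]+=0.00699
solve → V1=-0.0003079, V2=-0.02843, V3=-0.02838, V4=-0.004048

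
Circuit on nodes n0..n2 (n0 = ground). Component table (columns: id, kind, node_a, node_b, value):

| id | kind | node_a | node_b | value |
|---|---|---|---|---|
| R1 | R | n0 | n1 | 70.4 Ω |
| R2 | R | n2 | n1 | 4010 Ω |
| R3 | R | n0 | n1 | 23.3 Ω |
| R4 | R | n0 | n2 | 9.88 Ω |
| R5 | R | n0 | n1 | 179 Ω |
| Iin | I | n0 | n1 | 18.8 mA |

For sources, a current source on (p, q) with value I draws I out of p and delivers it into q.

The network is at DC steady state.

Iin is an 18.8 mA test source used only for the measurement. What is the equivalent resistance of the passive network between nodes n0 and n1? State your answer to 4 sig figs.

R_eq = 15.88 Ω

MNA unknowns: 2 node voltages V₁..V_2
R1: Y=0.01420 on G[0,1]
R2: Y=0.0002494 on G[2,1]
R3: Y=0.04292 on G[0,1]
R4: Y=0.1012 on G[0,2]
R5: Y=0.005587 on G[0,1]
Iin: z[0]−=0.0188, z[1]+=0.0188
solve → V1=0.2986, V2=0.0007339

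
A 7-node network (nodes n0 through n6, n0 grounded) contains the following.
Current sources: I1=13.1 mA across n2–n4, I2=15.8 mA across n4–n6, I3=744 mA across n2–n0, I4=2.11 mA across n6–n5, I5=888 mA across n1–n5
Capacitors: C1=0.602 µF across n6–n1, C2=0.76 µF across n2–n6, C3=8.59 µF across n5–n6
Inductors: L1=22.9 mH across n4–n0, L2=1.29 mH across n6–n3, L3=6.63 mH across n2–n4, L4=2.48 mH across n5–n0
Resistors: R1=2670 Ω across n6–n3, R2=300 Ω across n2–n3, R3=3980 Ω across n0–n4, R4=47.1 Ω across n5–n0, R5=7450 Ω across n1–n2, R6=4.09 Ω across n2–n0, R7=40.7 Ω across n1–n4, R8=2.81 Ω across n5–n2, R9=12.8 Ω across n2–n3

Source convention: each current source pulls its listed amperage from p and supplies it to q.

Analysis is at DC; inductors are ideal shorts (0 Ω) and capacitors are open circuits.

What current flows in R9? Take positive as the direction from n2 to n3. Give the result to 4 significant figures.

Apply KCL at each of the 6 non-ground nodes and solve the resulting linear system.
Node n1: branches {C1, R5, R7, I5} → V_1 = -35.95
Node n2: branches {I1, C2, R2, I3, R5, L3, R6, R8, R9} → V_2 = 0.000
Node n3: branches {R1, R2, L2, R9} → V_3 = 0.1681
Node n4: branches {I1, L1, I2, R3, L3, R7} → V_4 = 0.000
Node n5: branches {R4, I4, C3, R8, L4, I5} → V_5 = 0.000
Node n6: branches {C1, R1, I2, C2, L2, I4, C3} → V_6 = 0.1681
Source currents: i(L1)=-1.634, i(L2)=0.01369, i(L3)=-0.7482, i(L4)=0.8901

-0.01313 A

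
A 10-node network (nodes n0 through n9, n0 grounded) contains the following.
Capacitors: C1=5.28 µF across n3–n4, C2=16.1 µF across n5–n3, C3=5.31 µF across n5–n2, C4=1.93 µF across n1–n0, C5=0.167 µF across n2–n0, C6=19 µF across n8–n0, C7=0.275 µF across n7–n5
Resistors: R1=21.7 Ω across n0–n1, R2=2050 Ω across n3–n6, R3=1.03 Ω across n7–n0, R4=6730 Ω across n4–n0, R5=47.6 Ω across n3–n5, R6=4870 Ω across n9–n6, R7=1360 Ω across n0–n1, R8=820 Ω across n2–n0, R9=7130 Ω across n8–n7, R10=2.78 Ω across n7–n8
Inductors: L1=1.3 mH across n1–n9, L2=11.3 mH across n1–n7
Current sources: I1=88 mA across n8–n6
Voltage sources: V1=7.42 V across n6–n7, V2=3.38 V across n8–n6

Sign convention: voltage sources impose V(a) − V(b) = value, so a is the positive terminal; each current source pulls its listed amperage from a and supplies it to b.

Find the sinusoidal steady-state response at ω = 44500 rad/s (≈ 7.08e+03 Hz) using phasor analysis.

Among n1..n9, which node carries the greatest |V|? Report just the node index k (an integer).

8

MNA unknowns: 9 node voltages V₁..V_9 plus 2 source currents (V1, V2)
C1: Y=0.000+0.2350j on G[3,4]
R1: Y=0.04608+0.000j on G[0,1]
R2: Y=0.0004878+0.000j on G[3,6]
L1: Y=0.000-0.01729j on G[1,9]
R3: Y=0.9709+0.000j on G[7,0]
C2: Y=0.000+0.7164j on G[5,3]
R4: Y=0.0001486+0.000j on G[4,0]
R5: Y=0.02101+0.000j on G[3,5]
R6: Y=0.0002053+0.000j on G[9,6]
R7: Y=0.0007353+0.000j on G[0,1]
L2: Y=0.000-0.001989j on G[1,7]
C3: Y=0.000+0.2363j on G[5,2]
R8: Y=0.001220+0.000j on G[2,0]
R9: Y=0.0001403+0.000j on G[8,7]
C4: Y=0.000+0.08589j on G[1,0]
R10: Y=0.3597+0.000j on G[7,8]
I1: z[8]−=0.088, z[6]+=0.088
C5: Y=0.000+0.007431j on G[2,0]
C6: Y=0.000+0.8455j on G[8,0]
C7: Y=0.000+0.01224j on G[7,5]
V1: row V6−V7=7.42, i_V1 at 6,7
V2: row V8−V6=3.38, i_V2 at 8,6
solve → V1=0.02291+0.1326j, V2=-2.626-3.576j, V3=-2.727-3.679j, V4=-2.725-3.681j, V5=-2.727-3.675j, V6=2.763-5.333j, V7=-4.657-5.333j, V8=6.143-5.333j, V9=0.08821+0.1644j
aux → i_V1=-8.399-5.192j, i_V2=-8.483-5.194j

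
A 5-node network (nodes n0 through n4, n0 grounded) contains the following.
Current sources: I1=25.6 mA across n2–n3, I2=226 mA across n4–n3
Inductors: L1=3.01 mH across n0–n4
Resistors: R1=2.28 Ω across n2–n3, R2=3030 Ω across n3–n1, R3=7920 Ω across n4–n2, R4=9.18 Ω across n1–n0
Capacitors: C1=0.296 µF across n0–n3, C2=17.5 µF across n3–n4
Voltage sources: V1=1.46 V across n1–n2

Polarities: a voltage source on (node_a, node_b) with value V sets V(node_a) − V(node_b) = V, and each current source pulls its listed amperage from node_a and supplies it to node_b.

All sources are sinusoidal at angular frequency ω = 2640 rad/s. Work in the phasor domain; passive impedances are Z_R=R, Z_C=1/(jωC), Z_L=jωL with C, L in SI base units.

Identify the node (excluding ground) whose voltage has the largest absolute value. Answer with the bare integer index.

1

Element admittances at ω=2640 rad/s:
  I1: injects 0.0256 A into n3 (from n2)
  Y(L1) = 0.000-0.1258j S between n0,n4
  Y(R1) = 0.4386+0.000j S between n2,n3
  Y(R2) = 0.0003300+0.000j S between n3,n1
  Y(C1) = 0.000+0.0007814j S between n0,n3
  Y(R3) = 0.0001263+0.000j S between n4,n2
  Y(C2) = 0.000+0.04620j S between n3,n4
  Y(R4) = 0.1089+0.000j S between n1,n0
  I2: injects 0.226 A into n3 (from n4)
  V1: constraint V(n1)−V(n2) = 1.46
Assemble and solve the 5×5 MNA system:
  V(n1)=2.377-1.063j  V(n2)=0.9166-1.063j  V(n3)=1.566-1.326j  V(n4)=-0.9102-2.065j
  i(V1)=-0.2592+0.1157j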